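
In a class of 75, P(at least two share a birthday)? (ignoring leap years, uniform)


P(all different) = Π(365-i)/365 for i=0..74
= 0.000280
P(match) = 1 - 0.000280 = 0.999720

P ≈ 0.9997 ≈ 99.97%


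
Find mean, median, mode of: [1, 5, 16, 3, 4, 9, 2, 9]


Sorted: [1, 2, 3, 4, 5, 9, 9, 16]
Mean = 49/8
Median = 9/2
Freq: {1: 1, 5: 1, 16: 1, 3: 1, 4: 1, 9: 2, 2: 1}
Mode: [9]

Mean=49/8, Median=9/2, Mode=9


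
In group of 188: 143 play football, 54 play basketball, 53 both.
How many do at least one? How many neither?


|A∪B| = 143+54-53 = 144
Neither = 188-144 = 44

At least one: 144; Neither: 44


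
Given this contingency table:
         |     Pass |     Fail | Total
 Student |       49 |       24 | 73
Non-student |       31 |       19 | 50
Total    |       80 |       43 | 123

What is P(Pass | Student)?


P(Pass | Student) = 49/(49+24) = 49/73

P(Pass|Student) = 49/73 ≈ 67.12%


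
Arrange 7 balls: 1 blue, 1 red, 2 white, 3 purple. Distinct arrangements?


7!/(1!×1!×2!×3!) = 420

420


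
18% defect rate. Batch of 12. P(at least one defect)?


P(all good) = (41/50)^12 = 22563490300366186081/244140625000000000000
P(≥1 defect) = 221577134699633813919/244140625000000000000

P = 221577134699633813919/244140625000000000000 ≈ 90.76%


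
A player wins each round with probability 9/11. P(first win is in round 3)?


Geometric: P(X=3) = (1-p)^(k-1)×p = (2/11)^2×9/11 = 36/1331

P(X=3) = 36/1331 ≈ 2.70%


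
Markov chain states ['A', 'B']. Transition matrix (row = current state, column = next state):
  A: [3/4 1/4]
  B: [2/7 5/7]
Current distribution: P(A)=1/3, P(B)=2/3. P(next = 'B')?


P(next=B) = Σᵢ P(now=i)×P(i→B)
= 1/3×1/4 + 2/3×5/7
= 1/12 + 10/21 = 47/84

P = 47/84 ≈ 0.5595


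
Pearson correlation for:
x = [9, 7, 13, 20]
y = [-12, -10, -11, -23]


n=4, Σx=49, Σy=-56, Σxy=-781, Σx²=699, Σy²=894
r = (4×(-781) - 49×(-56))/√((4×699 - 49²)(4×894 - (-56)²))
= -380/√(395×440) = -380/√173800 ≈ -380/416.8933 ≈ -0.9115

r ≈ -0.9115


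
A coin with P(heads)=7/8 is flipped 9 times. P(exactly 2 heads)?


Binomial: P(X=2) = C(9,2)×p^2×(1-p)^7
= 36 × 49/64 × 1/2097152 = 441/33554432

P(X=2) = 441/33554432 ≈ 0.00%


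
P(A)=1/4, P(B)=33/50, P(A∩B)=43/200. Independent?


P(A)×P(B) = 33/200
P(A∩B) = 43/200
Not equal → NOT independent

No, not independent


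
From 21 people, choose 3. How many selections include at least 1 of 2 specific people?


Complement: C(21,3) - C(19,3) = 1330 - 969 = 361

361


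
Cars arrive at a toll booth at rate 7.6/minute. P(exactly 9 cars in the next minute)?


Poisson(λ=7.6): P(X=9) = e^(-λ)×λ^k/k!
= e^(-7.6) × 7.6^9 / 9!
≈ 0.0005004514334 × 84590643.8466 / 362880 ≈ 0.116660

P(X=9) ≈ 0.116660 ≈ 11.67%


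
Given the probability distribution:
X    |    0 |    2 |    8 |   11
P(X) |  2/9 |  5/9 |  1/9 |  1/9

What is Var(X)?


E[X] = 29/9
E[X²] = 205/9
Var(X) = E[X²] - (E[X])² = 205/9 - 841/81 = 1004/81

Var(X) = 1004/81 ≈ 12.3951


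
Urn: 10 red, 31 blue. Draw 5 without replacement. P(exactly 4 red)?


Hypergeometric: C(10,4)×C(31,1)/C(41,5)
= 210×31/749398 = 3255/374699

P(X=4) = 3255/374699 ≈ 0.87%


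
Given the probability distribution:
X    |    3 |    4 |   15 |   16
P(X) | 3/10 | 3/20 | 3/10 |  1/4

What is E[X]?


E[X] = Σ x·P(X=x)
= (3)×(3/10) + (4)×(3/20) + (15)×(3/10) + (16)×(1/4)
= 10

E[X] = 10


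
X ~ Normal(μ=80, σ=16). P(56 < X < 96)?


z₁=(56-80)/16=-1.5, z₂=(96-80)/16=1.0
P = Φ(1.0) - Φ(-1.5) = 0.841345 - 0.066807 = 0.774538 ≈ 0.7745

P(56 < X < 96) ≈ 0.7745


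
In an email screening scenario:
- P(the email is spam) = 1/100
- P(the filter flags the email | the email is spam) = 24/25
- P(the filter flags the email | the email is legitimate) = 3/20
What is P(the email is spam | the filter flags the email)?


Using Bayes' theorem:
P(A|B) = P(B|A)·P(A) / P(B)

P(the filter flags the email) = 24/25 × 1/100 + 3/20 × 99/100
= 6/625 + 297/2000 = 1581/10000

P(the email is spam|the filter flags the email) = (6/625) / (1581/10000) = 32/527

P(the email is spam|the filter flags the email) = 32/527 ≈ 6.07%


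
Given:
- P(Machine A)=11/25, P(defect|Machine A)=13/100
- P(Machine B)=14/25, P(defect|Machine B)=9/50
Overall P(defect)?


P(B) = Σ P(B|Aᵢ)×P(Aᵢ)
  13/100×11/25 = 143/2500
  9/50×14/25 = 63/625
Sum = 79/500

P(defect) = 79/500 ≈ 15.80%


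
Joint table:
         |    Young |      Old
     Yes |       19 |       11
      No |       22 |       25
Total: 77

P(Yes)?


P(Yes) = (19+11)/77 = 30/77

P(Yes) = 30/77 ≈ 38.96%


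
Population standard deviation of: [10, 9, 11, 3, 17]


Mean = 50/5 = 10
  (10-10)²=0
  (9-10)²=1
  (11-10)²=1
  (3-10)²=49
  (17-10)²=49
Σ(x-μ)² = 100
σ² = 100/5 = 20

σ = √(20) ≈ 4.4721


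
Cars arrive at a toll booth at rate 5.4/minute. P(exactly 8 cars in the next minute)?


Poisson(λ=5.4): P(X=8) = e^(-λ)×λ^k/k!
= e^(-5.4) × 5.4^8 / 8!
≈ 0.004516580943 × 723019.613391 / 40320 ≈ 0.080991

P(X=8) ≈ 0.080991 ≈ 8.10%


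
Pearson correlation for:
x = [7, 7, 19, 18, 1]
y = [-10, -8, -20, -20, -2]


n=5, Σx=52, Σy=-60, Σxy=-868, Σx²=784, Σy²=968
r = (5×(-868) - 52×(-60))/√((5×784 - 52²)(5×968 - (-60)²))
= -1220/√(1216×1240) = -1220/√1507840 ≈ -1220/1227.9414 ≈ -0.9935

r ≈ -0.9935


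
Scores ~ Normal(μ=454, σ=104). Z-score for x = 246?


z = (x - μ)/σ = (246 - 454)/104 = -2.0

z = -2.0


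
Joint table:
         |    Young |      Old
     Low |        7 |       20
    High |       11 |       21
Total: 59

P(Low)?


P(Low) = (7+20)/59 = 27/59

P(Low) = 27/59 ≈ 45.76%


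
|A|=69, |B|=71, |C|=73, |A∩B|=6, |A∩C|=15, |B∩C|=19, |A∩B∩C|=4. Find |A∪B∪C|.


|A∪B∪C| = 69+71+73-6-15-19+4 = 177

|A∪B∪C| = 177


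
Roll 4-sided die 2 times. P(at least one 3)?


P(no 3)^2 = (3/4)^2 = 9/16
P(≥1) = 1 - 9/16 = 7/16

P = 7/16 ≈ 43.75%


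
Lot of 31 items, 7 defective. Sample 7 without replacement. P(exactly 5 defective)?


Hypergeometric: C(7,5)×C(24,2)/C(31,7)
= 21×276/2629575 = 644/292175

P(X=5) = 644/292175 ≈ 0.22%


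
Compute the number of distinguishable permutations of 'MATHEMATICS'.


Letters: 11, freq: {'M': 2, 'A': 2, 'T': 2, 'H': 1, 'E': 1, 'I': 1, 'C': 1, 'S': 1}
11!/(2!×2!×2!×1!×1!×1!×1!×1!) = 39916800/8 = 4989600

4989600


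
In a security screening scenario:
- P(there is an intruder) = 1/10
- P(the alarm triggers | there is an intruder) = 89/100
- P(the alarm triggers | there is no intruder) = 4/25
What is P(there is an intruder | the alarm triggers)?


Using Bayes' theorem:
P(A|B) = P(B|A)·P(A) / P(B)

P(the alarm triggers) = 89/100 × 1/10 + 4/25 × 9/10
= 89/1000 + 18/125 = 233/1000

P(there is an intruder|the alarm triggers) = (89/1000) / (233/1000) = 89/233

P(there is an intruder|the alarm triggers) = 89/233 ≈ 38.20%


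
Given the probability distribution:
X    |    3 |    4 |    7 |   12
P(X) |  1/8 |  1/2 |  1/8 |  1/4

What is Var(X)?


E[X] = 25/4
E[X²] = 205/4
Var(X) = E[X²] - (E[X])² = 205/4 - 625/16 = 195/16

Var(X) = 195/16 ≈ 12.1875


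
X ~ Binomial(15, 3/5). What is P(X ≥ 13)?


P(X ≥ 13) = Σ P(X=i) for i=13..15
P(X=13) = 133923132/6103515625
P(X=14) = 28697814/6103515625
P(X=15) = 14348907/30517578125
Sum = 827453637/30517578125

P(X ≥ 13) = 827453637/30517578125 ≈ 2.71%


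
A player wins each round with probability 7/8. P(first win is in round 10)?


Geometric: P(X=10) = (1-p)^(k-1)×p = (1/8)^9×7/8 = 7/1073741824

P(X=10) = 7/1073741824 ≈ 0.00%


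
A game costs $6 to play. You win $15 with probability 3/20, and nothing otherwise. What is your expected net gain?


E[gain] = (15-6)×3/20 + (-6)×17/20
= 27/20 - 51/10 = -15/4

Expected net gain = $-15/4 ≈ $-3.75


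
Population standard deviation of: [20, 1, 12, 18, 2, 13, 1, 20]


Mean = 87/8
  (20-87/8)²=5329/64
  (1-87/8)²=6241/64
  (12-87/8)²=81/64
  (18-87/8)²=3249/64
  (2-87/8)²=5041/64
  (13-87/8)²=289/64
  (1-87/8)²=6241/64
  (20-87/8)²=5329/64
Σ(x-μ)² = 3975/8
σ² = (3975/8)/8 = 3975/64

σ = √(3975/64) ≈ 7.8810


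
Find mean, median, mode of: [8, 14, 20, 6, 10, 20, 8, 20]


Sorted: [6, 8, 8, 10, 14, 20, 20, 20]
Mean = 106/8 = 53/4
Median = 12
Freq: {8: 2, 14: 1, 20: 3, 6: 1, 10: 1}
Mode: [20]

Mean=53/4, Median=12, Mode=20


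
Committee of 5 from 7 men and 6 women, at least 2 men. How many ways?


Count by #men:
  2M,3W: C(7,2)×C(6,3)=420
  3M,2W: C(7,3)×C(6,2)=525
  4M,1W: C(7,4)×C(6,1)=210
  5M,0W: C(7,5)×C(6,0)=21
Total = 1176

1176


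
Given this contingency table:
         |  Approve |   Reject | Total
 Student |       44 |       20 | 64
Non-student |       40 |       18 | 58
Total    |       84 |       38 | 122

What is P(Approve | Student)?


P(Approve | Student) = 44/(44+20) = 44/64 = 11/16

P(Approve|Student) = 11/16 ≈ 68.75%


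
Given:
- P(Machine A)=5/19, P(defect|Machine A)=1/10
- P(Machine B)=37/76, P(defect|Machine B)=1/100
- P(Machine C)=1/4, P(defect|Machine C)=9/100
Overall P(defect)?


P(B) = Σ P(B|Aᵢ)×P(Aᵢ)
  1/10×5/19 = 1/38
  1/100×37/76 = 37/7600
  9/100×1/4 = 9/400
Sum = 51/950

P(defect) = 51/950 ≈ 5.37%


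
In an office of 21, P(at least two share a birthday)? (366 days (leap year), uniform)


P(all different) = Π(366-i)/366 for i=0..20
= 0.557221
P(match) = 1 - 0.557221 = 0.442779

P ≈ 0.4428 ≈ 44.28%


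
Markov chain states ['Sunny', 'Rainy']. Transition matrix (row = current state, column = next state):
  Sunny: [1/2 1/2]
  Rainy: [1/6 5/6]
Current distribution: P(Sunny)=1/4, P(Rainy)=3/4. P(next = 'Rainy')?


P(next=Rainy) = Σᵢ P(now=i)×P(i→Rainy)
= 1/4×1/2 + 3/4×5/6
= 1/8 + 5/8 = 3/4

P = 3/4 ≈ 0.7500


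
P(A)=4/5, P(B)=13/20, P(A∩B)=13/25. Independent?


P(A)×P(B) = 13/25
P(A∩B) = 13/25
Equal ✓ → Independent

Yes, independent


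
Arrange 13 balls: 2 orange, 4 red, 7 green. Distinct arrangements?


13!/(2!×4!×7!) = 25740

25740


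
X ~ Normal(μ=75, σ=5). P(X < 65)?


z = (65-75)/5 = -2.0
P(Z < -2.0) = 0.0228

P(X < 65) ≈ 0.0228


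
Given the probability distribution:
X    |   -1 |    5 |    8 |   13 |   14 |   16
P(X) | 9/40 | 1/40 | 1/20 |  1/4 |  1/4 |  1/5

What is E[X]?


E[X] = Σ x·P(X=x)
= (-1)×(9/40) + (5)×(1/40) + (8)×(1/20) + (13)×(1/4) + (14)×(1/4) + (16)×(1/5)
= 41/4

E[X] = 41/4


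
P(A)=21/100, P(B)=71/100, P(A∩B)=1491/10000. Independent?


P(A)×P(B) = 1491/10000
P(A∩B) = 1491/10000
Equal ✓ → Independent

Yes, independent


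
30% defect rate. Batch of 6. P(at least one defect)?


P(all good) = (7/10)^6 = 117649/1000000
P(≥1 defect) = 882351/1000000

P = 882351/1000000 ≈ 88.24%


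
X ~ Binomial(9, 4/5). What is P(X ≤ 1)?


P(X ≤ 1) = Σ P(X=i) for i=0..1
P(X=0) = 1/1953125
P(X=1) = 36/1953125
Sum = 37/1953125

P(X ≤ 1) = 37/1953125 ≈ 0.00%


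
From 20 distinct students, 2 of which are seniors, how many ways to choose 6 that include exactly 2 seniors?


Choose 2 of the 2 seniors and 4 of the other 18 students:
C(2,2)×C(18,4) = 1×3060 = 3060

3060


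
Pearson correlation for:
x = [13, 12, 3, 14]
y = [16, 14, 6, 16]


n=4, Σx=42, Σy=52, Σxy=618, Σx²=518, Σy²=744
r = (4×618 - 42×52)/√((4×518 - 42²)(4×744 - 52²))
= 288/√(308×272) = 288/√83776 ≈ 288/289.4408 ≈ 0.9950

r ≈ 0.9950


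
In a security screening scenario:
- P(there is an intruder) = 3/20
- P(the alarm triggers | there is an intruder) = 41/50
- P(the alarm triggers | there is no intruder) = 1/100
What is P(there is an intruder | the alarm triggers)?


Using Bayes' theorem:
P(A|B) = P(B|A)·P(A) / P(B)

P(the alarm triggers) = 41/50 × 3/20 + 1/100 × 17/20
= 123/1000 + 17/2000 = 263/2000

P(there is an intruder|the alarm triggers) = (123/1000) / (263/2000) = 246/263

P(there is an intruder|the alarm triggers) = 246/263 ≈ 93.54%


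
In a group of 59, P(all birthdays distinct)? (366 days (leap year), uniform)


P(all different) = Π(366-i)/366 for i=0..58
= (366/366)×(365/366)×...×(308/366)
= 0.007112

P ≈ 0.0071 ≈ 0.71%


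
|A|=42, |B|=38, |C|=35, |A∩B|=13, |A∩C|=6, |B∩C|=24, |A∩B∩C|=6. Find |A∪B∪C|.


|A∪B∪C| = 42+38+35-13-6-24+6 = 78

|A∪B∪C| = 78


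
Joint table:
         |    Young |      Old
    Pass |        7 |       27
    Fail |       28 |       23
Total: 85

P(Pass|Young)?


P(Pass|Young) = 7/(7+28) = 7/35 = 1/5

P = 1/5 ≈ 20.00%


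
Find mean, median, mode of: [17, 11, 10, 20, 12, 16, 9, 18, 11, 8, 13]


Sorted: [8, 9, 10, 11, 11, 12, 13, 16, 17, 18, 20]
Mean = 145/11
Median = 12
Freq: {17: 1, 11: 2, 10: 1, 20: 1, 12: 1, 16: 1, 9: 1, 18: 1, 8: 1, 13: 1}
Mode: [11]

Mean=145/11, Median=12, Mode=11


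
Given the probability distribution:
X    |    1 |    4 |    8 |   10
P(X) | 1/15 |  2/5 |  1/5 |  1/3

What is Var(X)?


E[X] = 33/5
E[X²] = 263/5
Var(X) = E[X²] - (E[X])² = 263/5 - 1089/25 = 226/25

Var(X) = 226/25 ≈ 9.0400


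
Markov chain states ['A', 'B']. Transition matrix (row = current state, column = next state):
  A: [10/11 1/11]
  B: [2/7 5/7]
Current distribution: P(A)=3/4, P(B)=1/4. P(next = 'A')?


P(next=A) = Σᵢ P(now=i)×P(i→A)
= 3/4×10/11 + 1/4×2/7
= 15/22 + 1/14 = 58/77

P = 58/77 ≈ 0.7532


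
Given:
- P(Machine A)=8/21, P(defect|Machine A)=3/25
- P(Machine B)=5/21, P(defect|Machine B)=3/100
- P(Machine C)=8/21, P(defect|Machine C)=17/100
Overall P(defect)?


P(B) = Σ P(B|Aᵢ)×P(Aᵢ)
  3/25×8/21 = 8/175
  3/100×5/21 = 1/140
  17/100×8/21 = 34/525
Sum = 247/2100

P(defect) = 247/2100 ≈ 11.76%


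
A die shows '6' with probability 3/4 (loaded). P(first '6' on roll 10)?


Geometric: P(X=10) = (1-p)^(k-1)×p = (1/4)^9×3/4 = 3/1048576

P(X=10) = 3/1048576 ≈ 0.00%


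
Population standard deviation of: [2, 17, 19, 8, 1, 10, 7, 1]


Mean = 65/8
  (2-65/8)²=2401/64
  (17-65/8)²=5041/64
  (19-65/8)²=7569/64
  (8-65/8)²=1/64
  (1-65/8)²=3249/64
  (10-65/8)²=225/64
  (7-65/8)²=81/64
  (1-65/8)²=3249/64
Σ(x-μ)² = 2727/8
σ² = (2727/8)/8 = 2727/64

σ = √(2727/64) ≈ 6.5276


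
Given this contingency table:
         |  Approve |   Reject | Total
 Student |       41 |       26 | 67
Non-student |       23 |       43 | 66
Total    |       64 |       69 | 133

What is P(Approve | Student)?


P(Approve | Student) = 41/(41+26) = 41/67

P(Approve|Student) = 41/67 ≈ 61.19%


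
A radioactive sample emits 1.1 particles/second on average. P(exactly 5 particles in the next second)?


Poisson(λ=1.1): P(X=5) = e^(-λ)×λ^k/k!
= e^(-1.1) × 1.1^5 / 5!
≈ 0.3328710837 × 1.61051 / 120 ≈ 0.004467

P(X=5) ≈ 0.004467 ≈ 0.45%


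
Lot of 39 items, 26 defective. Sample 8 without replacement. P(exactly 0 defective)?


Hypergeometric: C(26,0)×C(13,8)/C(39,8)
= 1×1287/61523748 = 1/47804

P(X=0) = 1/47804 ≈ 0.00%


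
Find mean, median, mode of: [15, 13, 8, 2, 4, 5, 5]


Sorted: [2, 4, 5, 5, 8, 13, 15]
Mean = 52/7
Median = 5
Freq: {15: 1, 13: 1, 8: 1, 2: 1, 4: 1, 5: 2}
Mode: [5]

Mean=52/7, Median=5, Mode=5


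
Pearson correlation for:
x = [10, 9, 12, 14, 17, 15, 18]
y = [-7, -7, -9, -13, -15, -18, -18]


n=7, Σx=95, Σy=-87, Σxy=-1272, Σx²=1359, Σy²=1221
r = (7×(-1272) - 95×(-87))/√((7×1359 - 95²)(7×1221 - (-87)²))
= -639/√(488×978) = -639/√477264 ≈ -639/690.8430 ≈ -0.9250

r ≈ -0.9250


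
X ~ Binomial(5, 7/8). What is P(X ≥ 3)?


P(X ≥ 3) = Σ P(X=i) for i=3..5
P(X=3) = 1715/16384
P(X=4) = 12005/32768
P(X=5) = 16807/32768
Sum = 16121/16384

P(X ≥ 3) = 16121/16384 ≈ 98.39%


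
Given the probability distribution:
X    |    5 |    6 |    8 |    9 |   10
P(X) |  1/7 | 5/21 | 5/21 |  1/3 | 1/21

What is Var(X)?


E[X] = 158/21
E[X²] = 414/7
Var(X) = E[X²] - (E[X])² = 414/7 - 24964/441 = 1118/441

Var(X) = 1118/441 ≈ 2.5351


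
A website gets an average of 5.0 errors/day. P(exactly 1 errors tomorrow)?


Poisson(λ=5.0): P(X=1) = e^(-λ)×λ^k/k!
= e^(-5.0) × 5.0^1 / 1!
≈ 0.006737946999 × 5 / 1 ≈ 0.033690

P(X=1) ≈ 0.033690 ≈ 3.37%


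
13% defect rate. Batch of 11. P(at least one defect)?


P(all good) = (87/100)^11 = 2161283703465490489863/10000000000000000000000
P(≥1 defect) = 7838716296534509510137/10000000000000000000000

P = 7838716296534509510137/10000000000000000000000 ≈ 78.39%


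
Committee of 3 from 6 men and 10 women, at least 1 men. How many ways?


Count by #men:
  1M,2W: C(6,1)×C(10,2)=270
  2M,1W: C(6,2)×C(10,1)=150
  3M,0W: C(6,3)×C(10,0)=20
Total = 440

440


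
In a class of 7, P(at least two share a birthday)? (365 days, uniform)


P(all different) = Π(365-i)/365 for i=0..6
= 0.943764
P(match) = 1 - 0.943764 = 0.056236

P ≈ 0.0562 ≈ 5.62%


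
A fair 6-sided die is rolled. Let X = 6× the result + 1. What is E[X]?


E[die] = (1+6)/2 = 7/2
E[X] = 6×7/2 + 1 = 22

E[X] = 22


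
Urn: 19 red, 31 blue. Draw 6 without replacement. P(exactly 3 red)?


Hypergeometric: C(19,3)×C(31,3)/C(50,6)
= 969×4495/15890700 = 290377/1059380

P(X=3) = 290377/1059380 ≈ 27.41%


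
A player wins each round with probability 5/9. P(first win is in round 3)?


Geometric: P(X=3) = (1-p)^(k-1)×p = (4/9)^2×5/9 = 80/729

P(X=3) = 80/729 ≈ 10.97%


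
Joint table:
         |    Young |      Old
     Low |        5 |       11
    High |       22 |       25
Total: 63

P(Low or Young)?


P(Low∨Young) = P(Low) + P(Young) - P(Low∧Young)
= (16 + 27 - 5)/63 = 38/63

P = 38/63 ≈ 60.32%


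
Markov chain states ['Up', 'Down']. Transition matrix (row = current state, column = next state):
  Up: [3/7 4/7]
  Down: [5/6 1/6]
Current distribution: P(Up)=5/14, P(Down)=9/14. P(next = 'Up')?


P(next=Up) = Σᵢ P(now=i)×P(i→Up)
= 5/14×3/7 + 9/14×5/6
= 15/98 + 15/28 = 135/196

P = 135/196 ≈ 0.6888


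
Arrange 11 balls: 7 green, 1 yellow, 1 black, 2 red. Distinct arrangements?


11!/(7!×1!×1!×2!) = 3960

3960


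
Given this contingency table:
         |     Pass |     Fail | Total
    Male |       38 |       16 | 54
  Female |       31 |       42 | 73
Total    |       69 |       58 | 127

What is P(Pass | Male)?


P(Pass | Male) = 38/(38+16) = 38/54 = 19/27

P(Pass|Male) = 19/27 ≈ 70.37%


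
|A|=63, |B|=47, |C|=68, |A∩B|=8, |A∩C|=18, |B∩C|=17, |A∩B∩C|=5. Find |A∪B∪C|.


|A∪B∪C| = 63+47+68-8-18-17+5 = 140

|A∪B∪C| = 140


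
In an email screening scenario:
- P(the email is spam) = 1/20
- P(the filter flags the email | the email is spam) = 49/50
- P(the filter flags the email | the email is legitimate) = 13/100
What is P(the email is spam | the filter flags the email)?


Using Bayes' theorem:
P(A|B) = P(B|A)·P(A) / P(B)

P(the filter flags the email) = 49/50 × 1/20 + 13/100 × 19/20
= 49/1000 + 247/2000 = 69/400

P(the email is spam|the filter flags the email) = (49/1000) / (69/400) = 98/345

P(the email is spam|the filter flags the email) = 98/345 ≈ 28.41%


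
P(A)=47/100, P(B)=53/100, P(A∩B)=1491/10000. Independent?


P(A)×P(B) = 2491/10000
P(A∩B) = 1491/10000
Not equal → NOT independent

No, not independent


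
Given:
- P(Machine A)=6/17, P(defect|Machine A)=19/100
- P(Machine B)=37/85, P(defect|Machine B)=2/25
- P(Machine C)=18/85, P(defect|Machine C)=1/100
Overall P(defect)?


P(B) = Σ P(B|Aᵢ)×P(Aᵢ)
  19/100×6/17 = 57/850
  2/25×37/85 = 74/2125
  1/100×18/85 = 9/4250
Sum = 13/125

P(defect) = 13/125 ≈ 10.40%


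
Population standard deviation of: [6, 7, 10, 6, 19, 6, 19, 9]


Mean = 82/8 = 41/4
  (6-41/4)²=289/16
  (7-41/4)²=169/16
  (10-41/4)²=1/16
  (6-41/4)²=289/16
  (19-41/4)²=1225/16
  (6-41/4)²=289/16
  (19-41/4)²=1225/16
  (9-41/4)²=25/16
Σ(x-μ)² = 439/2
σ² = (439/2)/8 = 439/16

σ = √(439/16) ≈ 5.2381


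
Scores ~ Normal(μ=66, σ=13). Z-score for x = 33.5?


z = (x - μ)/σ = (33.5 - 66)/13 = -2.5

z = -2.5


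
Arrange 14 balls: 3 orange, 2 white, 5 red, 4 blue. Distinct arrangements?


14!/(3!×2!×5!×4!) = 2522520

2522520


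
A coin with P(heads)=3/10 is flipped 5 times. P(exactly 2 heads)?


Binomial: P(X=2) = C(5,2)×p^2×(1-p)^3
= 10 × 9/100 × 343/1000 = 3087/10000

P(X=2) = 3087/10000 ≈ 30.87%


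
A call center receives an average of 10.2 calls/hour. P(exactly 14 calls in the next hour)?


Poisson(λ=10.2): P(X=14) = e^(-λ)×λ^k/k!
= e^(-10.2) × 10.2^14 / 14!
≈ 3.717031868e-05 × 1.31947876306e+14 / 87178291200 ≈ 0.056259

P(X=14) ≈ 0.056259 ≈ 5.63%


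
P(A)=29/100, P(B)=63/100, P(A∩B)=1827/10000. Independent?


P(A)×P(B) = 1827/10000
P(A∩B) = 1827/10000
Equal ✓ → Independent

Yes, independent


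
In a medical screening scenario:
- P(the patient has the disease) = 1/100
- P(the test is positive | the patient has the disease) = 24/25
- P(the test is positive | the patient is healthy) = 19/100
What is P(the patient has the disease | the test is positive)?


Using Bayes' theorem:
P(A|B) = P(B|A)·P(A) / P(B)

P(the test is positive) = 24/25 × 1/100 + 19/100 × 99/100
= 6/625 + 1881/10000 = 1977/10000

P(the patient has the disease|the test is positive) = (6/625) / (1977/10000) = 32/659

P(the patient has the disease|the test is positive) = 32/659 ≈ 4.86%


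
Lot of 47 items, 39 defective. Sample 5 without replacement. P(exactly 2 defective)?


Hypergeometric: C(39,2)×C(8,3)/C(47,5)
= 741×56/1533939 = 13832/511313

P(X=2) = 13832/511313 ≈ 2.71%


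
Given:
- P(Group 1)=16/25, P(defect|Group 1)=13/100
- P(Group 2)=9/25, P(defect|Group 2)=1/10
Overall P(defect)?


P(B) = Σ P(B|Aᵢ)×P(Aᵢ)
  13/100×16/25 = 52/625
  1/10×9/25 = 9/250
Sum = 149/1250

P(defect) = 149/1250 ≈ 11.92%


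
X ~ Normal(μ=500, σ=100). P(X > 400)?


z = (400-500)/100 = -1.0
P(X > 400) = 1 - P(Z ≤ -1.0) = 1 - 0.1587 = 0.8413

P(X > 400) ≈ 0.8413


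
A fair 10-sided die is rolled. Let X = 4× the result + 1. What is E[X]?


E[die] = (1+10)/2 = 11/2
E[X] = 4×11/2 + 1 = 23

E[X] = 23


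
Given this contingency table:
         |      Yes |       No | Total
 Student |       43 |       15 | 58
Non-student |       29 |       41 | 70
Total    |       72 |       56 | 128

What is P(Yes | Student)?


P(Yes | Student) = 43/(43+15) = 43/58

P(Yes|Student) = 43/58 ≈ 74.14%


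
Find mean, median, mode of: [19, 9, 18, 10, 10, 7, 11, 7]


Sorted: [7, 7, 9, 10, 10, 11, 18, 19]
Mean = 91/8
Median = 10
Freq: {19: 1, 9: 1, 18: 1, 10: 2, 7: 2, 11: 1}
Mode: [7, 10]

Mean=91/8, Median=10, Mode=[7, 10]


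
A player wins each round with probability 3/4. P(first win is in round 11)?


Geometric: P(X=11) = (1-p)^(k-1)×p = (1/4)^10×3/4 = 3/4194304

P(X=11) = 3/4194304 ≈ 0.00%


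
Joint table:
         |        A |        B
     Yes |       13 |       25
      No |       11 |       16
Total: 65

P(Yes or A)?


P(Yes∨A) = P(Yes) + P(A) - P(Yes∧A)
= (38 + 24 - 13)/65 = 49/65

P = 49/65 ≈ 75.38%


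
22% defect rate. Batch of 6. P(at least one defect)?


P(all good) = (39/50)^6 = 3518743761/15625000000
P(≥1 defect) = 12106256239/15625000000

P = 12106256239/15625000000 ≈ 77.48%


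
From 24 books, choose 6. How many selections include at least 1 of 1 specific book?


Complement: C(24,6) - C(23,6) = 134596 - 100947 = 33649

33649


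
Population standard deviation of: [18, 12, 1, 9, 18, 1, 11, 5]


Mean = 75/8
  (18-75/8)²=4761/64
  (12-75/8)²=441/64
  (1-75/8)²=4489/64
  (9-75/8)²=9/64
  (18-75/8)²=4761/64
  (1-75/8)²=4489/64
  (11-75/8)²=169/64
  (5-75/8)²=1225/64
Σ(x-μ)² = 2543/8
σ² = (2543/8)/8 = 2543/64

σ = √(2543/64) ≈ 6.3035


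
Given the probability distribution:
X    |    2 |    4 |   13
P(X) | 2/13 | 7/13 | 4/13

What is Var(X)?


E[X] = 84/13
E[X²] = 796/13
Var(X) = E[X²] - (E[X])² = 796/13 - 7056/169 = 3292/169

Var(X) = 3292/169 ≈ 19.4793


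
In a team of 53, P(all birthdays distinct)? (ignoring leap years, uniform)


P(all different) = Π(365-i)/365 for i=0..52
= (365/365)×(364/365)×...×(313/365)
= 0.018862

P ≈ 0.0189 ≈ 1.89%


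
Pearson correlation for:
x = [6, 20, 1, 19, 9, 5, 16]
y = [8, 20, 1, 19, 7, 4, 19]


n=7, Σx=76, Σy=78, Σxy=1197, Σx²=1160, Σy²=1252
r = (7×1197 - 76×78)/√((7×1160 - 76²)(7×1252 - 78²))
= 2451/√(2344×2680) = 2451/√6281920 ≈ 2451/2506.3759 ≈ 0.9779

r ≈ 0.9779


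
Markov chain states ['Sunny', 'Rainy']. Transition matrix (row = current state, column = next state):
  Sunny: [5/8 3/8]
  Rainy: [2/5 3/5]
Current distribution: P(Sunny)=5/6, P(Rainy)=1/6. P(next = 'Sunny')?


P(next=Sunny) = Σᵢ P(now=i)×P(i→Sunny)
= 5/6×5/8 + 1/6×2/5
= 25/48 + 1/15 = 47/80

P = 47/80 ≈ 0.5875


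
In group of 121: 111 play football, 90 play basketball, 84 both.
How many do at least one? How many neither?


|A∪B| = 111+90-84 = 117
Neither = 121-117 = 4

At least one: 117; Neither: 4


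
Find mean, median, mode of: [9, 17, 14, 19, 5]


Sorted: [5, 9, 14, 17, 19]
Mean = 64/5
Median = 14
Freq: {9: 1, 17: 1, 14: 1, 19: 1, 5: 1}
Mode: No mode

Mean=64/5, Median=14, Mode=No mode


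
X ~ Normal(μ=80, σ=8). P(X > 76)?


z = (76-80)/8 = -0.5
P(X > 76) = 1 - P(Z ≤ -0.5) = 1 - 0.3085 = 0.6915

P(X > 76) ≈ 0.6915


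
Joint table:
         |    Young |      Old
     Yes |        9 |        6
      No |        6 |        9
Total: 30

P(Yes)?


P(Yes) = (9+6)/30 = 15/30 = 1/2

P(Yes) = 1/2 ≈ 50.00%


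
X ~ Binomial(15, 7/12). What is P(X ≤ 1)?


P(X ≤ 1) = Σ P(X=i) for i=0..1
P(X=0) = 30517578125/15407021574586368
P(X=1) = 213623046875/5135673858195456
Sum = 335693359375/7703510787293184

P(X ≤ 1) = 335693359375/7703510787293184 ≈ 0.00%


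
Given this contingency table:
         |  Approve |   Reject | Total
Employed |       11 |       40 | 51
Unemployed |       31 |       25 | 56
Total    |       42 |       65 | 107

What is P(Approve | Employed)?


P(Approve | Employed) = 11/(11+40) = 11/51

P(Approve|Employed) = 11/51 ≈ 21.57%


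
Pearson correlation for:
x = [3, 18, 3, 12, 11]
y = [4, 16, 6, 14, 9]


n=5, Σx=47, Σy=49, Σxy=585, Σx²=607, Σy²=585
r = (5×585 - 47×49)/√((5×607 - 47²)(5×585 - 49²))
= 622/√(826×524) = 622/√432824 ≈ 622/657.8936 ≈ 0.9454

r ≈ 0.9454


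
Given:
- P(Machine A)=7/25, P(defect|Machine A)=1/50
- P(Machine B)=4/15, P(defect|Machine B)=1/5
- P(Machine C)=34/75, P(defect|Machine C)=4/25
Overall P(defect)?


P(B) = Σ P(B|Aᵢ)×P(Aᵢ)
  1/50×7/25 = 7/1250
  1/5×4/15 = 4/75
  4/25×34/75 = 136/1875
Sum = 493/3750

P(defect) = 493/3750 ≈ 13.15%


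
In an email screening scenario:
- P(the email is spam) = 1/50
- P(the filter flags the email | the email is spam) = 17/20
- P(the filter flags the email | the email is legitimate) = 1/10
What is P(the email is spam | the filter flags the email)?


Using Bayes' theorem:
P(A|B) = P(B|A)·P(A) / P(B)

P(the filter flags the email) = 17/20 × 1/50 + 1/10 × 49/50
= 17/1000 + 49/500 = 23/200

P(the email is spam|the filter flags the email) = (17/1000) / (23/200) = 17/115

P(the email is spam|the filter flags the email) = 17/115 ≈ 14.78%


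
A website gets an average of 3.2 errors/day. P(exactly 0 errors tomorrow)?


Poisson(λ=3.2): P(X=0) = e^(-λ)×λ^k/k!
= e^(-3.2) × 3.2^0 / 0!
≈ 0.04076220398 × 1 / 1 ≈ 0.040762

P(X=0) ≈ 0.040762 ≈ 4.08%


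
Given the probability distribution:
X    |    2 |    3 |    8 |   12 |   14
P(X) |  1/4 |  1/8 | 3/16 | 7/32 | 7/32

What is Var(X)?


E[X] = 129/16
E[X²] = 177/2
Var(X) = E[X²] - (E[X])² = 177/2 - 16641/256 = 6015/256

Var(X) = 6015/256 ≈ 23.4961


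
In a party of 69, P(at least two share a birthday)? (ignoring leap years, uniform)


P(all different) = Π(365-i)/365 for i=0..68
= 0.001036
P(match) = 1 - 0.001036 = 0.998964

P ≈ 0.9990 ≈ 99.90%


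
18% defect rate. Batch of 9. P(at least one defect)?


P(all good) = (41/50)^9 = 327381934393961/1953125000000000
P(≥1 defect) = 1625743065606039/1953125000000000

P = 1625743065606039/1953125000000000 ≈ 83.24%


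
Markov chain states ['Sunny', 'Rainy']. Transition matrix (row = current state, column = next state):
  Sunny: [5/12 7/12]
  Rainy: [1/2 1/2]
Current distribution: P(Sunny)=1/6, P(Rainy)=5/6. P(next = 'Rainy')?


P(next=Rainy) = Σᵢ P(now=i)×P(i→Rainy)
= 1/6×7/12 + 5/6×1/2
= 7/72 + 5/12 = 37/72

P = 37/72 ≈ 0.5139


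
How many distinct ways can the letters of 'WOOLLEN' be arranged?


Letters: 7, freq: {'W': 1, 'O': 2, 'L': 2, 'E': 1, 'N': 1}
7!/(1!×2!×2!×1!×1!) = 5040/4 = 1260

1260


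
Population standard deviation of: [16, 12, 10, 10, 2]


Mean = 50/5 = 10
  (16-10)²=36
  (12-10)²=4
  (10-10)²=0
  (10-10)²=0
  (2-10)²=64
Σ(x-μ)² = 104
σ² = 104/5

σ = √(104/5) ≈ 4.5607


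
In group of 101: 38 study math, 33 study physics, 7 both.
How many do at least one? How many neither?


|A∪B| = 38+33-7 = 64
Neither = 101-64 = 37

At least one: 64; Neither: 37


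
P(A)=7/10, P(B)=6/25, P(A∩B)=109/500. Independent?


P(A)×P(B) = 21/125
P(A∩B) = 109/500
Not equal → NOT independent

No, not independent


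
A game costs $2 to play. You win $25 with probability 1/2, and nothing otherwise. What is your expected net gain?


E[gain] = (25-2)×1/2 + (-2)×1/2
= 23/2 - 1 = 21/2

Expected net gain = $21/2 ≈ $10.50


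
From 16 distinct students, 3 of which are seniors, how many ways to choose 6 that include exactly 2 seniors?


Choose 2 of the 3 seniors and 4 of the other 13 students:
C(3,2)×C(13,4) = 3×715 = 2145

2145


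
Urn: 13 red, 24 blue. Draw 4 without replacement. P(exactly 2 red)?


Hypergeometric: C(13,2)×C(24,2)/C(37,4)
= 78×276/66045 = 7176/22015

P(X=2) = 7176/22015 ≈ 32.60%


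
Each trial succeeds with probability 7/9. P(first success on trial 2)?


Geometric: P(X=2) = (1-p)^(k-1)×p = (2/9)^1×7/9 = 14/81

P(X=2) = 14/81 ≈ 17.28%


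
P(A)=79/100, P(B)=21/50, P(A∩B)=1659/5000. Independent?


P(A)×P(B) = 1659/5000
P(A∩B) = 1659/5000
Equal ✓ → Independent

Yes, independent


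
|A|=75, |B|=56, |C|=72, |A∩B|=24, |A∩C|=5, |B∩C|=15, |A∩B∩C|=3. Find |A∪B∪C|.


|A∪B∪C| = 75+56+72-24-5-15+3 = 162

|A∪B∪C| = 162


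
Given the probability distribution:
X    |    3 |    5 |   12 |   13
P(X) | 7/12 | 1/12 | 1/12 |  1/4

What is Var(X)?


E[X] = 77/12
E[X²] = 739/12
Var(X) = E[X²] - (E[X])² = 739/12 - 5929/144 = 2939/144

Var(X) = 2939/144 ≈ 20.4097


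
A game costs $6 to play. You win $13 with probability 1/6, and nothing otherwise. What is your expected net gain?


E[gain] = (13-6)×1/6 + (-6)×5/6
= 7/6 - 5 = -23/6

Expected net gain = $-23/6 ≈ $-3.83


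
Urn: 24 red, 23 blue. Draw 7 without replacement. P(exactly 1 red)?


Hypergeometric: C(24,1)×C(23,6)/C(47,7)
= 24×100947/62891499 = 3192/82861

P(X=1) = 3192/82861 ≈ 3.85%


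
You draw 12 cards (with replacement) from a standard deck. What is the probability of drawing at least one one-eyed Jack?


P(not a one-eyed Jack) = 50/52 = 25/26
P(none in 12 draws) = (25/26)^12 = 59604644775390625/95428956661682176
P(≥1 one-eyed Jack) = 1 - 59604644775390625/95428956661682176 = 35824311886291551/95428956661682176

P = 35824311886291551/95428956661682176 ≈ 37.54%


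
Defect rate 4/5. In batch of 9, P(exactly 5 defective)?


Binomial: P(X=5) = C(9,5)×p^5×(1-p)^4
= 126 × 1024/3125 × 1/625 = 129024/1953125

P(X=5) = 129024/1953125 ≈ 6.61%


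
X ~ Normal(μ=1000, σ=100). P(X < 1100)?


z = (1100-1000)/100 = 1.0
P(Z < 1.0) = 0.8413

P(X < 1100) ≈ 0.8413


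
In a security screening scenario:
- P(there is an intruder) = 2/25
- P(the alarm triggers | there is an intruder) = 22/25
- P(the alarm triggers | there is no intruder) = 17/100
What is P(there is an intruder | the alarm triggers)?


Using Bayes' theorem:
P(A|B) = P(B|A)·P(A) / P(B)

P(the alarm triggers) = 22/25 × 2/25 + 17/100 × 23/25
= 44/625 + 391/2500 = 567/2500

P(there is an intruder|the alarm triggers) = (44/625) / (567/2500) = 176/567

P(there is an intruder|the alarm triggers) = 176/567 ≈ 31.04%


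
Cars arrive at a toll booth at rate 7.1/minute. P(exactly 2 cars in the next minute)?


Poisson(λ=7.1): P(X=2) = e^(-λ)×λ^k/k!
= e^(-7.1) × 7.1^2 / 2!
≈ 0.0008251049233 × 50.41 / 2 ≈ 0.020797

P(X=2) ≈ 0.020797 ≈ 2.08%


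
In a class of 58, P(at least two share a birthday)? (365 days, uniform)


P(all different) = Π(365-i)/365 for i=0..57
= 0.008335
P(match) = 1 - 0.008335 = 0.991665

P ≈ 0.9917 ≈ 99.17%


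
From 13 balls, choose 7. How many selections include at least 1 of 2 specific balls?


Complement: C(13,7) - C(11,7) = 1716 - 330 = 1386

1386


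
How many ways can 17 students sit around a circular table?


Circular arrangements of 17 distinct objects: fix one position to break rotational symmetry.
(n-1)! = 16! = 20922789888000

20922789888000


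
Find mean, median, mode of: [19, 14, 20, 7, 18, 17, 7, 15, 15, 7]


Sorted: [7, 7, 7, 14, 15, 15, 17, 18, 19, 20]
Mean = 139/10
Median = 15
Freq: {19: 1, 14: 1, 20: 1, 7: 3, 18: 1, 17: 1, 15: 2}
Mode: [7]

Mean=139/10, Median=15, Mode=7


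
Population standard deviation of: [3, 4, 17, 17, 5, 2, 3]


Mean = 51/7
  (3-51/7)²=900/49
  (4-51/7)²=529/49
  (17-51/7)²=4624/49
  (17-51/7)²=4624/49
  (5-51/7)²=256/49
  (2-51/7)²=1369/49
  (3-51/7)²=900/49
Σ(x-μ)² = 1886/7
σ² = (1886/7)/7 = 1886/49

σ = √(1886/49) ≈ 6.2040


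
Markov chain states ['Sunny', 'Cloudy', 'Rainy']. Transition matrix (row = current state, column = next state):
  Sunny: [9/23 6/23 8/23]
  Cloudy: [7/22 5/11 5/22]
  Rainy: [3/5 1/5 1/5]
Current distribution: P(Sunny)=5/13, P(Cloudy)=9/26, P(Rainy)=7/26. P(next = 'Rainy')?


P(next=Rainy) = Σᵢ P(now=i)×P(i→Rainy)
= 5/13×8/23 + 9/26×5/22 + 7/26×1/5
= 40/299 + 45/572 + 7/130 = 17517/65780

P = 17517/65780 ≈ 0.2663


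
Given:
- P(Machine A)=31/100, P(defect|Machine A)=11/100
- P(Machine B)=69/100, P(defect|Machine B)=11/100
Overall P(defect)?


P(B) = Σ P(B|Aᵢ)×P(Aᵢ)
  11/100×31/100 = 341/10000
  11/100×69/100 = 759/10000
Sum = 11/100

P(defect) = 11/100 ≈ 11.00%


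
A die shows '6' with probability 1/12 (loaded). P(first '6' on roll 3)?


Geometric: P(X=3) = (1-p)^(k-1)×p = (11/12)^2×1/12 = 121/1728

P(X=3) = 121/1728 ≈ 7.00%


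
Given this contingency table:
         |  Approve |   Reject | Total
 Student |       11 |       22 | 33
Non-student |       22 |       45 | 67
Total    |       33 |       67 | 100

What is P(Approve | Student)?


P(Approve | Student) = 11/(11+22) = 11/33 = 1/3

P(Approve|Student) = 1/3 ≈ 33.33%


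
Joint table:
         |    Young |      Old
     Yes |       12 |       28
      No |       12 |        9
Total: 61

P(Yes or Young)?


P(Yes∨Young) = P(Yes) + P(Young) - P(Yes∧Young)
= (40 + 24 - 12)/61 = 52/61

P = 52/61 ≈ 85.25%


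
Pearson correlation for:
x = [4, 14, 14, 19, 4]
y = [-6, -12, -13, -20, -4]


n=5, Σx=55, Σy=-55, Σxy=-770, Σx²=785, Σy²=765
r = (5×(-770) - 55×(-55))/√((5×785 - 55²)(5×765 - (-55)²))
= -825/√(900×800) = -825/√720000 ≈ -825/848.5281 ≈ -0.9723

r ≈ -0.9723


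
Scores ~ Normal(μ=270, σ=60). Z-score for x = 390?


z = (x - μ)/σ = (390 - 270)/60 = 2.0

z = 2.0


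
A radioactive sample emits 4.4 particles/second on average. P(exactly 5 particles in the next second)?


Poisson(λ=4.4): P(X=5) = e^(-λ)×λ^k/k!
= e^(-4.4) × 4.4^5 / 5!
≈ 0.0122773399 × 1649.16224 / 120 ≈ 0.168728

P(X=5) ≈ 0.168728 ≈ 16.87%


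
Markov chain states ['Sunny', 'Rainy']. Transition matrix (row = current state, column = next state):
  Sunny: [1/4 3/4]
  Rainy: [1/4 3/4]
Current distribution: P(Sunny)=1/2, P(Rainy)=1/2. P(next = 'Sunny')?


P(next=Sunny) = Σᵢ P(now=i)×P(i→Sunny)
= 1/2×1/4 + 1/2×1/4
= 1/8 + 1/8 = 1/4

P = 1/4 ≈ 0.2500


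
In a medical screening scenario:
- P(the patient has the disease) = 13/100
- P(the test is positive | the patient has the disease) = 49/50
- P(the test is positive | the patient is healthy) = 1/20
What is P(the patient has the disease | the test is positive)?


Using Bayes' theorem:
P(A|B) = P(B|A)·P(A) / P(B)

P(the test is positive) = 49/50 × 13/100 + 1/20 × 87/100
= 637/5000 + 87/2000 = 1709/10000

P(the patient has the disease|the test is positive) = (637/5000) / (1709/10000) = 1274/1709

P(the patient has the disease|the test is positive) = 1274/1709 ≈ 74.55%


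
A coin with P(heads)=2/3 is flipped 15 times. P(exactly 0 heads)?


Binomial: P(X=0) = C(15,0)×p^0×(1-p)^15
= 1 × 1 × 1/14348907 = 1/14348907

P(X=0) = 1/14348907 ≈ 0.00%


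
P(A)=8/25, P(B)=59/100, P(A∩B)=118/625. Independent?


P(A)×P(B) = 118/625
P(A∩B) = 118/625
Equal ✓ → Independent

Yes, independent


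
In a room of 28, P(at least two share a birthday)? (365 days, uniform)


P(all different) = Π(365-i)/365 for i=0..27
= 0.345539
P(match) = 1 - 0.345539 = 0.654461

P ≈ 0.6545 ≈ 65.45%


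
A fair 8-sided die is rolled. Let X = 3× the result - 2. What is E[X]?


E[die] = (1+8)/2 = 9/2
E[X] = 3×9/2 - 2 = 23/2

E[X] = 23/2


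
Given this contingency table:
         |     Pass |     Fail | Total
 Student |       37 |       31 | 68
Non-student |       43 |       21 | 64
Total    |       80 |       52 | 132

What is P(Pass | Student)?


P(Pass | Student) = 37/(37+31) = 37/68

P(Pass|Student) = 37/68 ≈ 54.41%


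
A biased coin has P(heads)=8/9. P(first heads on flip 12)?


Geometric: P(X=12) = (1-p)^(k-1)×p = (1/9)^11×8/9 = 8/282429536481

P(X=12) = 8/282429536481 ≈ 0.00%


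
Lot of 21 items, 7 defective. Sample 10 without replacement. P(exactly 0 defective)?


Hypergeometric: C(7,0)×C(14,10)/C(21,10)
= 1×1001/352716 = 11/3876

P(X=0) = 11/3876 ≈ 0.28%


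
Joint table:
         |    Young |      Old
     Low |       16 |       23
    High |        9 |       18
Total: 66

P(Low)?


P(Low) = (16+23)/66 = 39/66 = 13/22

P(Low) = 13/22 ≈ 59.09%


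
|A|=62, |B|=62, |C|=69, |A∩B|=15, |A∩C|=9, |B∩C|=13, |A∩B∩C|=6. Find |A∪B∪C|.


|A∪B∪C| = 62+62+69-15-9-13+6 = 162

|A∪B∪C| = 162


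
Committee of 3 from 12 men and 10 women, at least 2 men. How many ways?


Count by #men:
  2M,1W: C(12,2)×C(10,1)=660
  3M,0W: C(12,3)×C(10,0)=220
Total = 880

880


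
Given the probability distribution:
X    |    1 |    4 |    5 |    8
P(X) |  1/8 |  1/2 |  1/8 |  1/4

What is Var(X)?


E[X] = 19/4
E[X²] = 109/4
Var(X) = E[X²] - (E[X])² = 109/4 - 361/16 = 75/16

Var(X) = 75/16 ≈ 4.6875


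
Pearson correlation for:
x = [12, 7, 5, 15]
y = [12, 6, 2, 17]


n=4, Σx=39, Σy=37, Σxy=451, Σx²=443, Σy²=473
r = (4×451 - 39×37)/√((4×443 - 39²)(4×473 - 37²))
= 361/√(251×523) = 361/√131273 ≈ 361/362.3162 ≈ 0.9964

r ≈ 0.9964


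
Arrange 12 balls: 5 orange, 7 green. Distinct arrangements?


12!/(5!×7!) = 792

792


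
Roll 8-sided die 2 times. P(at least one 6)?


P(no 6)^2 = (7/8)^2 = 49/64
P(≥1) = 1 - 49/64 = 15/64

P = 15/64 ≈ 23.44%


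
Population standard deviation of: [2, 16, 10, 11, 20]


Mean = 59/5
  (2-59/5)²=2401/25
  (16-59/5)²=441/25
  (10-59/5)²=81/25
  (11-59/5)²=16/25
  (20-59/5)²=1681/25
Σ(x-μ)² = 924/5
σ² = (924/5)/5 = 924/25

σ = √(924/25) ≈ 6.0795


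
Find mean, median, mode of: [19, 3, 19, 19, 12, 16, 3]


Sorted: [3, 3, 12, 16, 19, 19, 19]
Mean = 91/7 = 13
Median = 16
Freq: {19: 3, 3: 2, 12: 1, 16: 1}
Mode: [19]

Mean=13, Median=16, Mode=19
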